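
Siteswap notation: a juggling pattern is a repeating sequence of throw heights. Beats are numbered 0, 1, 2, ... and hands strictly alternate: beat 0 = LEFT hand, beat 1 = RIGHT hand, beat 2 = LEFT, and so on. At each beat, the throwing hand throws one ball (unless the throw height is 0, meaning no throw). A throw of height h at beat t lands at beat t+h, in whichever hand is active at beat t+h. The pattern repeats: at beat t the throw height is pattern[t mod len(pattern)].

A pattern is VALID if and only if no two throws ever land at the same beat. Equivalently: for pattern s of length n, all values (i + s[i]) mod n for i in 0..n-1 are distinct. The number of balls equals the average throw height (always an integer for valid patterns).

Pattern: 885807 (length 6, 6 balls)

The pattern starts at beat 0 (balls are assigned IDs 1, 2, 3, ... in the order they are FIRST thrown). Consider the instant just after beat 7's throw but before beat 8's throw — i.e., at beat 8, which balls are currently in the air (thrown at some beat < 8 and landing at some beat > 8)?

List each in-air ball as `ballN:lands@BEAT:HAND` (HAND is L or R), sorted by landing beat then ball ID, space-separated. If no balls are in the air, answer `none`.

Beat 0 (L): throw ball1 h=8 -> lands@8:L; in-air after throw: [b1@8:L]
Beat 1 (R): throw ball2 h=8 -> lands@9:R; in-air after throw: [b1@8:L b2@9:R]
Beat 2 (L): throw ball3 h=5 -> lands@7:R; in-air after throw: [b3@7:R b1@8:L b2@9:R]
Beat 3 (R): throw ball4 h=8 -> lands@11:R; in-air after throw: [b3@7:R b1@8:L b2@9:R b4@11:R]
Beat 5 (R): throw ball5 h=7 -> lands@12:L; in-air after throw: [b3@7:R b1@8:L b2@9:R b4@11:R b5@12:L]
Beat 6 (L): throw ball6 h=8 -> lands@14:L; in-air after throw: [b3@7:R b1@8:L b2@9:R b4@11:R b5@12:L b6@14:L]
Beat 7 (R): throw ball3 h=8 -> lands@15:R; in-air after throw: [b1@8:L b2@9:R b4@11:R b5@12:L b6@14:L b3@15:R]
Beat 8 (L): throw ball1 h=5 -> lands@13:R; in-air after throw: [b2@9:R b4@11:R b5@12:L b1@13:R b6@14:L b3@15:R]

Answer: ball2:lands@9:R ball4:lands@11:R ball5:lands@12:L ball6:lands@14:L ball3:lands@15:R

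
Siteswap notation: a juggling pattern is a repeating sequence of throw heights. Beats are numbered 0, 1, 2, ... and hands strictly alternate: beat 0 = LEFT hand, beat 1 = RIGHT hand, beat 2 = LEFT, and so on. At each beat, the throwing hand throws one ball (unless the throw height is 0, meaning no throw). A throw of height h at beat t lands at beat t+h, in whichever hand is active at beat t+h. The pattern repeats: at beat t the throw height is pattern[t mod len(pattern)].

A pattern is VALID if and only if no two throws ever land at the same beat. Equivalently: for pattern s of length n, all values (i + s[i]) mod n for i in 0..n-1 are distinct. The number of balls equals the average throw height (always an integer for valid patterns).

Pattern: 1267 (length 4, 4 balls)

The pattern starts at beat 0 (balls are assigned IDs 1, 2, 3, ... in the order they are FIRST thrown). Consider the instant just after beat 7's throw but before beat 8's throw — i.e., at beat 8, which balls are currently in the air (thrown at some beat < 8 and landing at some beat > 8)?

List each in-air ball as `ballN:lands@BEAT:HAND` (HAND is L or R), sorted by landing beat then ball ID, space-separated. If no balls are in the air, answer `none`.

Beat 0 (L): throw ball1 h=1 -> lands@1:R; in-air after throw: [b1@1:R]
Beat 1 (R): throw ball1 h=2 -> lands@3:R; in-air after throw: [b1@3:R]
Beat 2 (L): throw ball2 h=6 -> lands@8:L; in-air after throw: [b1@3:R b2@8:L]
Beat 3 (R): throw ball1 h=7 -> lands@10:L; in-air after throw: [b2@8:L b1@10:L]
Beat 4 (L): throw ball3 h=1 -> lands@5:R; in-air after throw: [b3@5:R b2@8:L b1@10:L]
Beat 5 (R): throw ball3 h=2 -> lands@7:R; in-air after throw: [b3@7:R b2@8:L b1@10:L]
Beat 6 (L): throw ball4 h=6 -> lands@12:L; in-air after throw: [b3@7:R b2@8:L b1@10:L b4@12:L]
Beat 7 (R): throw ball3 h=7 -> lands@14:L; in-air after throw: [b2@8:L b1@10:L b4@12:L b3@14:L]
Beat 8 (L): throw ball2 h=1 -> lands@9:R; in-air after throw: [b2@9:R b1@10:L b4@12:L b3@14:L]

Answer: ball1:lands@10:L ball4:lands@12:L ball3:lands@14:L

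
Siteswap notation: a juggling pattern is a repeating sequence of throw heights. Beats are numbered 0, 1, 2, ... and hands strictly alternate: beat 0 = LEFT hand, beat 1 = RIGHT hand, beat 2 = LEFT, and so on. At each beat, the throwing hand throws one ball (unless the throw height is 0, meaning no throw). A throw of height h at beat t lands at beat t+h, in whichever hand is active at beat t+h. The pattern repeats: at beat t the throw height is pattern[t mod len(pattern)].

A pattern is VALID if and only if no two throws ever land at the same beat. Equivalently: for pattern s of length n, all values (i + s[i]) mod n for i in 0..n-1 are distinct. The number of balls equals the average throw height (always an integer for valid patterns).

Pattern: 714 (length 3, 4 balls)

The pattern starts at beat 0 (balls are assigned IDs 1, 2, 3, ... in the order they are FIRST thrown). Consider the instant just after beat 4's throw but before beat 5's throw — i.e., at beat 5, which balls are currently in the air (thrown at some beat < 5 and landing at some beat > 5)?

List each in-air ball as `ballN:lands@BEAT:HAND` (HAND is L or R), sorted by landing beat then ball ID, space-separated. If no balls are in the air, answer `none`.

Beat 0 (L): throw ball1 h=7 -> lands@7:R; in-air after throw: [b1@7:R]
Beat 1 (R): throw ball2 h=1 -> lands@2:L; in-air after throw: [b2@2:L b1@7:R]
Beat 2 (L): throw ball2 h=4 -> lands@6:L; in-air after throw: [b2@6:L b1@7:R]
Beat 3 (R): throw ball3 h=7 -> lands@10:L; in-air after throw: [b2@6:L b1@7:R b3@10:L]
Beat 4 (L): throw ball4 h=1 -> lands@5:R; in-air after throw: [b4@5:R b2@6:L b1@7:R b3@10:L]
Beat 5 (R): throw ball4 h=4 -> lands@9:R; in-air after throw: [b2@6:L b1@7:R b4@9:R b3@10:L]

Answer: ball2:lands@6:L ball1:lands@7:R ball3:lands@10:L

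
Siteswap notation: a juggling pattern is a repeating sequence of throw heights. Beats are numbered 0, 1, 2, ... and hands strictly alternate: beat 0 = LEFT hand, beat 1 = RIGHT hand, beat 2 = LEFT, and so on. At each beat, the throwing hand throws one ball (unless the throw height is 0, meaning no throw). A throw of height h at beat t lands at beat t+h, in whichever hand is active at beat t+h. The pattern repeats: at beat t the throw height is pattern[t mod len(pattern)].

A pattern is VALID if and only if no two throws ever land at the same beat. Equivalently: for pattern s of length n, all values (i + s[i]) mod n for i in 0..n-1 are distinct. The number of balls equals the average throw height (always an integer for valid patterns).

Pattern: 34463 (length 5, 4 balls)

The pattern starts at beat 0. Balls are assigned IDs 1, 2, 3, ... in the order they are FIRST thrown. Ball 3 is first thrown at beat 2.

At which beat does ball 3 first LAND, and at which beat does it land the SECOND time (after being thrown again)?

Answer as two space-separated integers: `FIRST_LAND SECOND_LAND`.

Beat 0 (L): throw ball1 h=3 -> lands@3:R; in-air after throw: [b1@3:R]
Beat 1 (R): throw ball2 h=4 -> lands@5:R; in-air after throw: [b1@3:R b2@5:R]
Beat 2 (L): throw ball3 h=4 -> lands@6:L; in-air after throw: [b1@3:R b2@5:R b3@6:L]
Beat 3 (R): throw ball1 h=6 -> lands@9:R; in-air after throw: [b2@5:R b3@6:L b1@9:R]
Beat 4 (L): throw ball4 h=3 -> lands@7:R; in-air after throw: [b2@5:R b3@6:L b4@7:R b1@9:R]
Beat 5 (R): throw ball2 h=3 -> lands@8:L; in-air after throw: [b3@6:L b4@7:R b2@8:L b1@9:R]
Beat 6 (L): throw ball3 h=4 -> lands@10:L; in-air after throw: [b4@7:R b2@8:L b1@9:R b3@10:L]
Beat 7 (R): throw ball4 h=4 -> lands@11:R; in-air after throw: [b2@8:L b1@9:R b3@10:L b4@11:R]
Beat 8 (L): throw ball2 h=6 -> lands@14:L; in-air after throw: [b1@9:R b3@10:L b4@11:R b2@14:L]
Beat 9 (R): throw ball1 h=3 -> lands@12:L; in-air after throw: [b3@10:L b4@11:R b1@12:L b2@14:L]
Beat 10 (L): throw ball3 h=3 -> lands@13:R; in-air after throw: [b4@11:R b1@12:L b3@13:R b2@14:L]
Ball 3: thrown@2 h=4 -> first land @6; rethrown@6 h=4 -> second land @10

Answer: 6 10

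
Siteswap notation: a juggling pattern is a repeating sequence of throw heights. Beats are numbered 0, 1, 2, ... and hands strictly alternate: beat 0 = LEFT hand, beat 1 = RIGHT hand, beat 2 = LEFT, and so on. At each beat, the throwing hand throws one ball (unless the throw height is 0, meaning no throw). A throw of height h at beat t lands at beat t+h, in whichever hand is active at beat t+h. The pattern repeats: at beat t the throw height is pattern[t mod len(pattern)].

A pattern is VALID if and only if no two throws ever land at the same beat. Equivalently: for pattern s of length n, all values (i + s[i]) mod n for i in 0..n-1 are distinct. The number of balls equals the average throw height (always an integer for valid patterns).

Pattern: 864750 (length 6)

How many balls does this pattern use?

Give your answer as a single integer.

Pattern = [8, 6, 4, 7, 5, 0], length n = 6
  position 0: throw height = 8, running sum = 8
  position 1: throw height = 6, running sum = 14
  position 2: throw height = 4, running sum = 18
  position 3: throw height = 7, running sum = 25
  position 4: throw height = 5, running sum = 30
  position 5: throw height = 0, running sum = 30
Total sum = 30; balls = sum / n = 30 / 6 = 5

Answer: 5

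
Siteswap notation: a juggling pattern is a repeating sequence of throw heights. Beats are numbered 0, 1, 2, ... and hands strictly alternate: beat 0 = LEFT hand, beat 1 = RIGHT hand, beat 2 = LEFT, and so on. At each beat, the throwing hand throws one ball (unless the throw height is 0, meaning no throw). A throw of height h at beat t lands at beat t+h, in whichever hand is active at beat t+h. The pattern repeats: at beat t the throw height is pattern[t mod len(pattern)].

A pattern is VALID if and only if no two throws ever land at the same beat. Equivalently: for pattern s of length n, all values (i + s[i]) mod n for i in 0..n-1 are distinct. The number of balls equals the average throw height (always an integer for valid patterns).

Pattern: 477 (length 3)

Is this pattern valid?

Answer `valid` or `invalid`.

Answer: valid

Derivation:
i=0: (i + s[i]) mod n = (0 + 4) mod 3 = 1
i=1: (i + s[i]) mod n = (1 + 7) mod 3 = 2
i=2: (i + s[i]) mod n = (2 + 7) mod 3 = 0
Residues: [1, 2, 0], distinct: True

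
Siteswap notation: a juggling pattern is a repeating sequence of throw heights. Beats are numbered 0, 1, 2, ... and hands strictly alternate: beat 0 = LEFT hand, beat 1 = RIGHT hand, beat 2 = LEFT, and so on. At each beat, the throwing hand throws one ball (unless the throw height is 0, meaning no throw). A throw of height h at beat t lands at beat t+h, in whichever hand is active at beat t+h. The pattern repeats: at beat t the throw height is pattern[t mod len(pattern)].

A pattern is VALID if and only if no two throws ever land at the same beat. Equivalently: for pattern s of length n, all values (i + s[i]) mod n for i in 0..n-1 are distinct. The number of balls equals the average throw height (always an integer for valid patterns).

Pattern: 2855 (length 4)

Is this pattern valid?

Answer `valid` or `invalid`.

i=0: (i + s[i]) mod n = (0 + 2) mod 4 = 2
i=1: (i + s[i]) mod n = (1 + 8) mod 4 = 1
i=2: (i + s[i]) mod n = (2 + 5) mod 4 = 3
i=3: (i + s[i]) mod n = (3 + 5) mod 4 = 0
Residues: [2, 1, 3, 0], distinct: True

Answer: valid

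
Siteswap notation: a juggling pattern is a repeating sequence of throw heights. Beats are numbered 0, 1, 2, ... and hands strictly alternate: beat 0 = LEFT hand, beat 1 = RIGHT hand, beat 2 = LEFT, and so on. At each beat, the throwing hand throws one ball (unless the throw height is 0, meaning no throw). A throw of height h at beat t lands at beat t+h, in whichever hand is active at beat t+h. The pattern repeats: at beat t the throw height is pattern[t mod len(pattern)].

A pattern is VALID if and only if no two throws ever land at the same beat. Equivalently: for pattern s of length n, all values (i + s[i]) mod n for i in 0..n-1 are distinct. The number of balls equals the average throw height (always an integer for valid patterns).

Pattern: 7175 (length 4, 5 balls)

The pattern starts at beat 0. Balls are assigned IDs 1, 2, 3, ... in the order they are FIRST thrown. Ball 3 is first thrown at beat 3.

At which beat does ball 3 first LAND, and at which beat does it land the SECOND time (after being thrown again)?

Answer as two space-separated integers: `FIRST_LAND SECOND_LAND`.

Beat 0 (L): throw ball1 h=7 -> lands@7:R; in-air after throw: [b1@7:R]
Beat 1 (R): throw ball2 h=1 -> lands@2:L; in-air after throw: [b2@2:L b1@7:R]
Beat 2 (L): throw ball2 h=7 -> lands@9:R; in-air after throw: [b1@7:R b2@9:R]
Beat 3 (R): throw ball3 h=5 -> lands@8:L; in-air after throw: [b1@7:R b3@8:L b2@9:R]
Beat 4 (L): throw ball4 h=7 -> lands@11:R; in-air after throw: [b1@7:R b3@8:L b2@9:R b4@11:R]
Beat 5 (R): throw ball5 h=1 -> lands@6:L; in-air after throw: [b5@6:L b1@7:R b3@8:L b2@9:R b4@11:R]
Beat 6 (L): throw ball5 h=7 -> lands@13:R; in-air after throw: [b1@7:R b3@8:L b2@9:R b4@11:R b5@13:R]
Beat 7 (R): throw ball1 h=5 -> lands@12:L; in-air after throw: [b3@8:L b2@9:R b4@11:R b1@12:L b5@13:R]
Beat 8 (L): throw ball3 h=7 -> lands@15:R; in-air after throw: [b2@9:R b4@11:R b1@12:L b5@13:R b3@15:R]
Beat 9 (R): throw ball2 h=1 -> lands@10:L; in-air after throw: [b2@10:L b4@11:R b1@12:L b5@13:R b3@15:R]
Beat 10 (L): throw ball2 h=7 -> lands@17:R; in-air after throw: [b4@11:R b1@12:L b5@13:R b3@15:R b2@17:R]
Beat 11 (R): throw ball4 h=5 -> lands@16:L; in-air after throw: [b1@12:L b5@13:R b3@15:R b4@16:L b2@17:R]
Beat 12 (L): throw ball1 h=7 -> lands@19:R; in-air after throw: [b5@13:R b3@15:R b4@16:L b2@17:R b1@19:R]
Beat 13 (R): throw ball5 h=1 -> lands@14:L; in-air after throw: [b5@14:L b3@15:R b4@16:L b2@17:R b1@19:R]
Beat 14 (L): throw ball5 h=7 -> lands@21:R; in-air after throw: [b3@15:R b4@16:L b2@17:R b1@19:R b5@21:R]
Beat 15 (R): throw ball3 h=5 -> lands@20:L; in-air after throw: [b4@16:L b2@17:R b1@19:R b3@20:L b5@21:R]
Ball 3: thrown@3 h=5 -> first land @8; rethrown@8 h=7 -> second land @15

Answer: 8 15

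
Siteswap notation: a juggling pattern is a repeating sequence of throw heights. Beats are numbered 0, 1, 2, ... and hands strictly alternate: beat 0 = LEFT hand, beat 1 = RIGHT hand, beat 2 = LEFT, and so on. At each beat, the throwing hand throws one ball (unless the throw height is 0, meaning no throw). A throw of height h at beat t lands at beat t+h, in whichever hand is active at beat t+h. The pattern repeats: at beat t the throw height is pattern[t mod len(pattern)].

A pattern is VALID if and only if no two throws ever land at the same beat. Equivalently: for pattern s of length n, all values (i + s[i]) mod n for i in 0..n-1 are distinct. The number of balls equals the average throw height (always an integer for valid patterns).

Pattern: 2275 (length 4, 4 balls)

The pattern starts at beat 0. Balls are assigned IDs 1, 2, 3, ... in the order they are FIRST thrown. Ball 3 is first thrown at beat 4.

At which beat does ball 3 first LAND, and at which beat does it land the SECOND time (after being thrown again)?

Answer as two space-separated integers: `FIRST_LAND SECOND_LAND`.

Beat 0 (L): throw ball1 h=2 -> lands@2:L; in-air after throw: [b1@2:L]
Beat 1 (R): throw ball2 h=2 -> lands@3:R; in-air after throw: [b1@2:L b2@3:R]
Beat 2 (L): throw ball1 h=7 -> lands@9:R; in-air after throw: [b2@3:R b1@9:R]
Beat 3 (R): throw ball2 h=5 -> lands@8:L; in-air after throw: [b2@8:L b1@9:R]
Beat 4 (L): throw ball3 h=2 -> lands@6:L; in-air after throw: [b3@6:L b2@8:L b1@9:R]
Beat 5 (R): throw ball4 h=2 -> lands@7:R; in-air after throw: [b3@6:L b4@7:R b2@8:L b1@9:R]
Beat 6 (L): throw ball3 h=7 -> lands@13:R; in-air after throw: [b4@7:R b2@8:L b1@9:R b3@13:R]
Beat 7 (R): throw ball4 h=5 -> lands@12:L; in-air after throw: [b2@8:L b1@9:R b4@12:L b3@13:R]
Beat 8 (L): throw ball2 h=2 -> lands@10:L; in-air after throw: [b1@9:R b2@10:L b4@12:L b3@13:R]
Beat 9 (R): throw ball1 h=2 -> lands@11:R; in-air after throw: [b2@10:L b1@11:R b4@12:L b3@13:R]
Beat 10 (L): throw ball2 h=7 -> lands@17:R; in-air after throw: [b1@11:R b4@12:L b3@13:R b2@17:R]
Beat 11 (R): throw ball1 h=5 -> lands@16:L; in-air after throw: [b4@12:L b3@13:R b1@16:L b2@17:R]
Beat 12 (L): throw ball4 h=2 -> lands@14:L; in-air after throw: [b3@13:R b4@14:L b1@16:L b2@17:R]
Beat 13 (R): throw ball3 h=2 -> lands@15:R; in-air after throw: [b4@14:L b3@15:R b1@16:L b2@17:R]
Ball 3: thrown@4 h=2 -> first land @6; rethrown@6 h=7 -> second land @13

Answer: 6 13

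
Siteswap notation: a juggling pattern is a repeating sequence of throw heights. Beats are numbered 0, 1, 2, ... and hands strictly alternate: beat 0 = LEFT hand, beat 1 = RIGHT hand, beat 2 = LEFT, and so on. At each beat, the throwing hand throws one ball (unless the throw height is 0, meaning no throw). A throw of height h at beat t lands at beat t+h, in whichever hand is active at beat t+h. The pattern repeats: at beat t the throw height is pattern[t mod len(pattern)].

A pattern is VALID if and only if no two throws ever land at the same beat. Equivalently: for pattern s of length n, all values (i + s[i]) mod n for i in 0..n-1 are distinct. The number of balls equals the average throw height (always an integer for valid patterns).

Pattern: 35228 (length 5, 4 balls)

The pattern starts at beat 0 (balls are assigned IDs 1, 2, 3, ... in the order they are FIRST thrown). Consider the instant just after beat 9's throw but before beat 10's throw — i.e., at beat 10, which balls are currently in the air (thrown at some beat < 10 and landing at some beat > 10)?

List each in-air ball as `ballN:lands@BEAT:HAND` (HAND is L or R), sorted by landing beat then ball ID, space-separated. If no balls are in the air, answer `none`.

Beat 0 (L): throw ball1 h=3 -> lands@3:R; in-air after throw: [b1@3:R]
Beat 1 (R): throw ball2 h=5 -> lands@6:L; in-air after throw: [b1@3:R b2@6:L]
Beat 2 (L): throw ball3 h=2 -> lands@4:L; in-air after throw: [b1@3:R b3@4:L b2@6:L]
Beat 3 (R): throw ball1 h=2 -> lands@5:R; in-air after throw: [b3@4:L b1@5:R b2@6:L]
Beat 4 (L): throw ball3 h=8 -> lands@12:L; in-air after throw: [b1@5:R b2@6:L b3@12:L]
Beat 5 (R): throw ball1 h=3 -> lands@8:L; in-air after throw: [b2@6:L b1@8:L b3@12:L]
Beat 6 (L): throw ball2 h=5 -> lands@11:R; in-air after throw: [b1@8:L b2@11:R b3@12:L]
Beat 7 (R): throw ball4 h=2 -> lands@9:R; in-air after throw: [b1@8:L b4@9:R b2@11:R b3@12:L]
Beat 8 (L): throw ball1 h=2 -> lands@10:L; in-air after throw: [b4@9:R b1@10:L b2@11:R b3@12:L]
Beat 9 (R): throw ball4 h=8 -> lands@17:R; in-air after throw: [b1@10:L b2@11:R b3@12:L b4@17:R]
Beat 10 (L): throw ball1 h=3 -> lands@13:R; in-air after throw: [b2@11:R b3@12:L b1@13:R b4@17:R]

Answer: ball2:lands@11:R ball3:lands@12:L ball4:lands@17:R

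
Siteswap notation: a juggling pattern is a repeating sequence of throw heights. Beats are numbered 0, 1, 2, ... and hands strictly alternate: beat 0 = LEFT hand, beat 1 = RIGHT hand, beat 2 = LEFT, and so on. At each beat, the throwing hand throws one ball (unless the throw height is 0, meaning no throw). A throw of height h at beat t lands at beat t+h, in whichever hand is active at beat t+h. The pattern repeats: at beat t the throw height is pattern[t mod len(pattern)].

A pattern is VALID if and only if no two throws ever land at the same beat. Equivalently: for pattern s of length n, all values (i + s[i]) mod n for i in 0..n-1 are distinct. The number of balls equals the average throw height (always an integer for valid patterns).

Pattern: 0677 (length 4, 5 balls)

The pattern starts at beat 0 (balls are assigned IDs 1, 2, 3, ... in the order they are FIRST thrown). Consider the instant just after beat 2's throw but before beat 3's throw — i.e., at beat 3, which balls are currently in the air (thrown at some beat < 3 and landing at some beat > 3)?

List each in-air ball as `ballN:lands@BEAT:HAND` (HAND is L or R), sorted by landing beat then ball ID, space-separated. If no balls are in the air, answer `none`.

Beat 1 (R): throw ball1 h=6 -> lands@7:R; in-air after throw: [b1@7:R]
Beat 2 (L): throw ball2 h=7 -> lands@9:R; in-air after throw: [b1@7:R b2@9:R]
Beat 3 (R): throw ball3 h=7 -> lands@10:L; in-air after throw: [b1@7:R b2@9:R b3@10:L]

Answer: ball1:lands@7:R ball2:lands@9:R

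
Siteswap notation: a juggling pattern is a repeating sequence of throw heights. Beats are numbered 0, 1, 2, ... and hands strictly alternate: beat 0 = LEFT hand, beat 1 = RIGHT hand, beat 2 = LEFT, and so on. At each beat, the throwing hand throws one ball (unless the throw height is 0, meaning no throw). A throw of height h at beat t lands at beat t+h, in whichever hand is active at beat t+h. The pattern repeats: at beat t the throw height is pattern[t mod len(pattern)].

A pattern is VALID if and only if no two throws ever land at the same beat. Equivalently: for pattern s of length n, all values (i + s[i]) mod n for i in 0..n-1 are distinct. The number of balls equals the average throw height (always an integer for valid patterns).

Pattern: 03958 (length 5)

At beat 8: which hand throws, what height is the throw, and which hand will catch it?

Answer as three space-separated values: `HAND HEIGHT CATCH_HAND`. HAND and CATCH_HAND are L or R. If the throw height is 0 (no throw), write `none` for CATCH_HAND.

Beat 8: 8 mod 2 = 0, so hand = L
Throw height = pattern[8 mod 5] = pattern[3] = 5
Lands at beat 8+5=13, 13 mod 2 = 1, so catch hand = R

Answer: L 5 R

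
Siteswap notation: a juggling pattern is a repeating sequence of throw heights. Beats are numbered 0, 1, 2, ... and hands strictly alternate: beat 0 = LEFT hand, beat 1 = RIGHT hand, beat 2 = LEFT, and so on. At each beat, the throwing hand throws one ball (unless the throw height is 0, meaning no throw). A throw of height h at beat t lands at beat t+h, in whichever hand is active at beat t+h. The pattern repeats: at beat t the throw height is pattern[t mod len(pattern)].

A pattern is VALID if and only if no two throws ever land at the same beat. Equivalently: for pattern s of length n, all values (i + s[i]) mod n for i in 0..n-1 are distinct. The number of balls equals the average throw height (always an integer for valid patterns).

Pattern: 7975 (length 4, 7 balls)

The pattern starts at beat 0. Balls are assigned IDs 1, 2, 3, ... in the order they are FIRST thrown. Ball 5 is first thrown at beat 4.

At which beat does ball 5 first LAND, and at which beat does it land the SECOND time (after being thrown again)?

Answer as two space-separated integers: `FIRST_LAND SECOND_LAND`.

Beat 0 (L): throw ball1 h=7 -> lands@7:R; in-air after throw: [b1@7:R]
Beat 1 (R): throw ball2 h=9 -> lands@10:L; in-air after throw: [b1@7:R b2@10:L]
Beat 2 (L): throw ball3 h=7 -> lands@9:R; in-air after throw: [b1@7:R b3@9:R b2@10:L]
Beat 3 (R): throw ball4 h=5 -> lands@8:L; in-air after throw: [b1@7:R b4@8:L b3@9:R b2@10:L]
Beat 4 (L): throw ball5 h=7 -> lands@11:R; in-air after throw: [b1@7:R b4@8:L b3@9:R b2@10:L b5@11:R]
Beat 5 (R): throw ball6 h=9 -> lands@14:L; in-air after throw: [b1@7:R b4@8:L b3@9:R b2@10:L b5@11:R b6@14:L]
Beat 6 (L): throw ball7 h=7 -> lands@13:R; in-air after throw: [b1@7:R b4@8:L b3@9:R b2@10:L b5@11:R b7@13:R b6@14:L]
Beat 7 (R): throw ball1 h=5 -> lands@12:L; in-air after throw: [b4@8:L b3@9:R b2@10:L b5@11:R b1@12:L b7@13:R b6@14:L]
Beat 8 (L): throw ball4 h=7 -> lands@15:R; in-air after throw: [b3@9:R b2@10:L b5@11:R b1@12:L b7@13:R b6@14:L b4@15:R]
Beat 9 (R): throw ball3 h=9 -> lands@18:L; in-air after throw: [b2@10:L b5@11:R b1@12:L b7@13:R b6@14:L b4@15:R b3@18:L]
Beat 10 (L): throw ball2 h=7 -> lands@17:R; in-air after throw: [b5@11:R b1@12:L b7@13:R b6@14:L b4@15:R b2@17:R b3@18:L]
Beat 11 (R): throw ball5 h=5 -> lands@16:L; in-air after throw: [b1@12:L b7@13:R b6@14:L b4@15:R b5@16:L b2@17:R b3@18:L]
Beat 12 (L): throw ball1 h=7 -> lands@19:R; in-air after throw: [b7@13:R b6@14:L b4@15:R b5@16:L b2@17:R b3@18:L b1@19:R]
Beat 13 (R): throw ball7 h=9 -> lands@22:L; in-air after throw: [b6@14:L b4@15:R b5@16:L b2@17:R b3@18:L b1@19:R b7@22:L]
Beat 14 (L): throw ball6 h=7 -> lands@21:R; in-air after throw: [b4@15:R b5@16:L b2@17:R b3@18:L b1@19:R b6@21:R b7@22:L]
Beat 15 (R): throw ball4 h=5 -> lands@20:L; in-air after throw: [b5@16:L b2@17:R b3@18:L b1@19:R b4@20:L b6@21:R b7@22:L]
Beat 16 (L): throw ball5 h=7 -> lands@23:R; in-air after throw: [b2@17:R b3@18:L b1@19:R b4@20:L b6@21:R b7@22:L b5@23:R]
Ball 5: thrown@4 h=7 -> first land @11; rethrown@11 h=5 -> second land @16

Answer: 11 16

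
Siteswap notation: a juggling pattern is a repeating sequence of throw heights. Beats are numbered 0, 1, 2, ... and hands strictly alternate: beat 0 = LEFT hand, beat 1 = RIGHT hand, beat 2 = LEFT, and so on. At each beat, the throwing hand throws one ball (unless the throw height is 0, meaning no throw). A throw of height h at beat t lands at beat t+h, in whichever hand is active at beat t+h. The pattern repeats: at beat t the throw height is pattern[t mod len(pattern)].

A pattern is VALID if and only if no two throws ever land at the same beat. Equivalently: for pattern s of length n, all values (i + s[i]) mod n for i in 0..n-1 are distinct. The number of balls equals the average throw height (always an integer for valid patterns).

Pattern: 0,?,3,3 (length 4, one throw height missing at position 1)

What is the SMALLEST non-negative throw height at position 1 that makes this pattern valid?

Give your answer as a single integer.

Answer: 2

Derivation:
i=0: (0 + 0) mod 4 = 0
i=1: s[i]=? (unknown)
i=2: (2 + 3) mod 4 = 1
i=3: (3 + 3) mod 4 = 2
Known residues: [0, 1, 2]; need a permutation of 0..3, so missing residue r = 3
Need (1 + s) mod 4 = 3; smallest s = (3 - 1) mod 4 = 2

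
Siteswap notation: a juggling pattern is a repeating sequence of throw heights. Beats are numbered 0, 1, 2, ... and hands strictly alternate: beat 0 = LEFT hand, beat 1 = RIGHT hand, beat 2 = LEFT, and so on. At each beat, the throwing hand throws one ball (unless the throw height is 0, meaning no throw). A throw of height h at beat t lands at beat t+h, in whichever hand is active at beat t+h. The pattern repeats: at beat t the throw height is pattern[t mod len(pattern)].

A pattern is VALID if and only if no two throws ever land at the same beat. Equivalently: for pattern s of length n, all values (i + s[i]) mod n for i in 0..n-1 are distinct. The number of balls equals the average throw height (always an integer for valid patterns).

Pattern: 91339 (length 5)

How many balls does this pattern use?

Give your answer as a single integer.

Pattern = [9, 1, 3, 3, 9], length n = 5
  position 0: throw height = 9, running sum = 9
  position 1: throw height = 1, running sum = 10
  position 2: throw height = 3, running sum = 13
  position 3: throw height = 3, running sum = 16
  position 4: throw height = 9, running sum = 25
Total sum = 25; balls = sum / n = 25 / 5 = 5

Answer: 5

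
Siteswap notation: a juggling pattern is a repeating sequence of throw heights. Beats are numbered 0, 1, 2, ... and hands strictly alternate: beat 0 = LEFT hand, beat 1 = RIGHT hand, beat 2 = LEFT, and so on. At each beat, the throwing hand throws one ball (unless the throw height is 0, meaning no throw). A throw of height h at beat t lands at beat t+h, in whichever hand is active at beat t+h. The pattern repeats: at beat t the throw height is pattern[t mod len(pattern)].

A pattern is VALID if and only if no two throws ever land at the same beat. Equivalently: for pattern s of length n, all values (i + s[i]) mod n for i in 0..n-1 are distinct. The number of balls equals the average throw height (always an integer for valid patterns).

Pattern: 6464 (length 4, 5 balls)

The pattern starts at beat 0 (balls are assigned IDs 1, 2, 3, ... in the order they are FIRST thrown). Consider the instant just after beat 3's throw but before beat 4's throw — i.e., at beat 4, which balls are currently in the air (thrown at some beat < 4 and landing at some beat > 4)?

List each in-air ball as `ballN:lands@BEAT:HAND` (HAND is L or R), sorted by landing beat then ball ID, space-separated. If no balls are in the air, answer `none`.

Answer: ball2:lands@5:R ball1:lands@6:L ball4:lands@7:R ball3:lands@8:L

Derivation:
Beat 0 (L): throw ball1 h=6 -> lands@6:L; in-air after throw: [b1@6:L]
Beat 1 (R): throw ball2 h=4 -> lands@5:R; in-air after throw: [b2@5:R b1@6:L]
Beat 2 (L): throw ball3 h=6 -> lands@8:L; in-air after throw: [b2@5:R b1@6:L b3@8:L]
Beat 3 (R): throw ball4 h=4 -> lands@7:R; in-air after throw: [b2@5:R b1@6:L b4@7:R b3@8:L]
Beat 4 (L): throw ball5 h=6 -> lands@10:L; in-air after throw: [b2@5:R b1@6:L b4@7:R b3@8:L b5@10:L]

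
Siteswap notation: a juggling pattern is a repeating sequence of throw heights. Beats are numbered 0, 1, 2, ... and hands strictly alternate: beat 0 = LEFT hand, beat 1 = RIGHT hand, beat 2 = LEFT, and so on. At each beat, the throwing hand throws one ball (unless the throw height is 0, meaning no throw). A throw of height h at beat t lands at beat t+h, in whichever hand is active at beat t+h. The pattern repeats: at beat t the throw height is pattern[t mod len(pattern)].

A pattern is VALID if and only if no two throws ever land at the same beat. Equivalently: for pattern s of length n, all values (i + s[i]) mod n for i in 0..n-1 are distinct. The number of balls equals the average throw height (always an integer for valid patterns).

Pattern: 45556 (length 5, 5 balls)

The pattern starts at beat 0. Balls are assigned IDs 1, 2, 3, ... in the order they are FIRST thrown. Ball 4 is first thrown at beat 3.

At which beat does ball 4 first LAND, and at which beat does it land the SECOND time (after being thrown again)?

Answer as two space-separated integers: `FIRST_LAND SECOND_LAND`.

Answer: 8 13

Derivation:
Beat 0 (L): throw ball1 h=4 -> lands@4:L; in-air after throw: [b1@4:L]
Beat 1 (R): throw ball2 h=5 -> lands@6:L; in-air after throw: [b1@4:L b2@6:L]
Beat 2 (L): throw ball3 h=5 -> lands@7:R; in-air after throw: [b1@4:L b2@6:L b3@7:R]
Beat 3 (R): throw ball4 h=5 -> lands@8:L; in-air after throw: [b1@4:L b2@6:L b3@7:R b4@8:L]
Beat 4 (L): throw ball1 h=6 -> lands@10:L; in-air after throw: [b2@6:L b3@7:R b4@8:L b1@10:L]
Beat 5 (R): throw ball5 h=4 -> lands@9:R; in-air after throw: [b2@6:L b3@7:R b4@8:L b5@9:R b1@10:L]
Beat 6 (L): throw ball2 h=5 -> lands@11:R; in-air after throw: [b3@7:R b4@8:L b5@9:R b1@10:L b2@11:R]
Beat 7 (R): throw ball3 h=5 -> lands@12:L; in-air after throw: [b4@8:L b5@9:R b1@10:L b2@11:R b3@12:L]
Beat 8 (L): throw ball4 h=5 -> lands@13:R; in-air after throw: [b5@9:R b1@10:L b2@11:R b3@12:L b4@13:R]
Beat 9 (R): throw ball5 h=6 -> lands@15:R; in-air after throw: [b1@10:L b2@11:R b3@12:L b4@13:R b5@15:R]
Beat 10 (L): throw ball1 h=4 -> lands@14:L; in-air after throw: [b2@11:R b3@12:L b4@13:R b1@14:L b5@15:R]
Beat 11 (R): throw ball2 h=5 -> lands@16:L; in-air after throw: [b3@12:L b4@13:R b1@14:L b5@15:R b2@16:L]
Beat 12 (L): throw ball3 h=5 -> lands@17:R; in-air after throw: [b4@13:R b1@14:L b5@15:R b2@16:L b3@17:R]
Beat 13 (R): throw ball4 h=5 -> lands@18:L; in-air after throw: [b1@14:L b5@15:R b2@16:L b3@17:R b4@18:L]
Ball 4: thrown@3 h=5 -> first land @8; rethrown@8 h=5 -> second land @13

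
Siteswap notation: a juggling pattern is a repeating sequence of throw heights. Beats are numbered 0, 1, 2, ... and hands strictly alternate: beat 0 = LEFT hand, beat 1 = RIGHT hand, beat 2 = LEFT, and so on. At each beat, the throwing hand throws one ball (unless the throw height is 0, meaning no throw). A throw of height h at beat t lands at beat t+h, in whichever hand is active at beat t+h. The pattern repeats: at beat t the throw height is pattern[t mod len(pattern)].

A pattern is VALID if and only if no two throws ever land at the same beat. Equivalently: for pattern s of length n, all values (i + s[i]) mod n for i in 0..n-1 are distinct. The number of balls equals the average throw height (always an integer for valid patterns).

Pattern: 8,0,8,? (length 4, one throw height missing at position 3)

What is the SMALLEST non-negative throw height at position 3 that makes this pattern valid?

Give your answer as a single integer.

Answer: 0

Derivation:
i=0: (0 + 8) mod 4 = 0
i=1: (1 + 0) mod 4 = 1
i=2: (2 + 8) mod 4 = 2
i=3: s[i]=? (unknown)
Known residues: [0, 1, 2]; need a permutation of 0..3, so missing residue r = 3
Need (3 + s) mod 4 = 3; smallest s = (3 - 3) mod 4 = 0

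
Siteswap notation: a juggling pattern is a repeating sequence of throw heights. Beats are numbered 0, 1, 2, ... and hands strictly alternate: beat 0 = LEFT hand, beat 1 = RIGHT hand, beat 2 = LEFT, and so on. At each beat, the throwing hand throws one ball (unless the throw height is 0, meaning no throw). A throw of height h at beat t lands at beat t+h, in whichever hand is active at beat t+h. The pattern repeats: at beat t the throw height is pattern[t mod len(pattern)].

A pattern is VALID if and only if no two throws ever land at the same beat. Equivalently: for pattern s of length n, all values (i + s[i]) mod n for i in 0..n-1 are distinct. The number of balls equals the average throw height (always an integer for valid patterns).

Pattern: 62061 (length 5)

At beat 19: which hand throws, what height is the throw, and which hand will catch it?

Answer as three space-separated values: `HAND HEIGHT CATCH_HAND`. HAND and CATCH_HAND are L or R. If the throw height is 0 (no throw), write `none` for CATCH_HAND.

Beat 19: 19 mod 2 = 1, so hand = R
Throw height = pattern[19 mod 5] = pattern[4] = 1
Lands at beat 19+1=20, 20 mod 2 = 0, so catch hand = L

Answer: R 1 L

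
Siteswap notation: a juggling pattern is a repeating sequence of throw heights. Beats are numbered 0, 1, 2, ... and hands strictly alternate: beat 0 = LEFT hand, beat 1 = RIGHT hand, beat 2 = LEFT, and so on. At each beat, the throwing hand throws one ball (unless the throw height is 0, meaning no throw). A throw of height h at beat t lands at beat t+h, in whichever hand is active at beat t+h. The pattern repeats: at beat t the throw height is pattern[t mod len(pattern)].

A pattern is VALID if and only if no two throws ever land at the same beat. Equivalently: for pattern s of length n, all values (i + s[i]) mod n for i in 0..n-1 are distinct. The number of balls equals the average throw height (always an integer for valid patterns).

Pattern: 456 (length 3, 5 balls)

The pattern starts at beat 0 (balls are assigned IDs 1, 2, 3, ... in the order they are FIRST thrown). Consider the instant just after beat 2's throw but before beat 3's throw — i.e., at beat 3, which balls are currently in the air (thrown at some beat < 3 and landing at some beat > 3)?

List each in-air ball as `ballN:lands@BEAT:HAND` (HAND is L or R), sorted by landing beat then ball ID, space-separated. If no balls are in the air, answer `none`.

Answer: ball1:lands@4:L ball2:lands@6:L ball3:lands@8:L

Derivation:
Beat 0 (L): throw ball1 h=4 -> lands@4:L; in-air after throw: [b1@4:L]
Beat 1 (R): throw ball2 h=5 -> lands@6:L; in-air after throw: [b1@4:L b2@6:L]
Beat 2 (L): throw ball3 h=6 -> lands@8:L; in-air after throw: [b1@4:L b2@6:L b3@8:L]
Beat 3 (R): throw ball4 h=4 -> lands@7:R; in-air after throw: [b1@4:L b2@6:L b4@7:R b3@8:L]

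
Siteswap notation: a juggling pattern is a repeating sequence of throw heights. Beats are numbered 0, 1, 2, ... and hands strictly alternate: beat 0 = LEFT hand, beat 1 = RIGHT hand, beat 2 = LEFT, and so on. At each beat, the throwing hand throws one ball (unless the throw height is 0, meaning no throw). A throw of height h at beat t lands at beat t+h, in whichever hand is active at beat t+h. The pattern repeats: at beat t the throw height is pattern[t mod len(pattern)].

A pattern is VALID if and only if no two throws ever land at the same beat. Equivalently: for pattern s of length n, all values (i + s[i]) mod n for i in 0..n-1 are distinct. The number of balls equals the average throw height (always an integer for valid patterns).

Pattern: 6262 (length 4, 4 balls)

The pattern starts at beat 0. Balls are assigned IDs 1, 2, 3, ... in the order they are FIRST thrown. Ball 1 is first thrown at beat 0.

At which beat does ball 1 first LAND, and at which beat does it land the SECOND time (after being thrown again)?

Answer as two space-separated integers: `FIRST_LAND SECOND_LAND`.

Beat 0 (L): throw ball1 h=6 -> lands@6:L; in-air after throw: [b1@6:L]
Beat 1 (R): throw ball2 h=2 -> lands@3:R; in-air after throw: [b2@3:R b1@6:L]
Beat 2 (L): throw ball3 h=6 -> lands@8:L; in-air after throw: [b2@3:R b1@6:L b3@8:L]
Beat 3 (R): throw ball2 h=2 -> lands@5:R; in-air after throw: [b2@5:R b1@6:L b3@8:L]
Beat 4 (L): throw ball4 h=6 -> lands@10:L; in-air after throw: [b2@5:R b1@6:L b3@8:L b4@10:L]
Beat 5 (R): throw ball2 h=2 -> lands@7:R; in-air after throw: [b1@6:L b2@7:R b3@8:L b4@10:L]
Beat 6 (L): throw ball1 h=6 -> lands@12:L; in-air after throw: [b2@7:R b3@8:L b4@10:L b1@12:L]
Beat 7 (R): throw ball2 h=2 -> lands@9:R; in-air after throw: [b3@8:L b2@9:R b4@10:L b1@12:L]
Beat 8 (L): throw ball3 h=6 -> lands@14:L; in-air after throw: [b2@9:R b4@10:L b1@12:L b3@14:L]
Beat 9 (R): throw ball2 h=2 -> lands@11:R; in-air after throw: [b4@10:L b2@11:R b1@12:L b3@14:L]
Beat 10 (L): throw ball4 h=6 -> lands@16:L; in-air after throw: [b2@11:R b1@12:L b3@14:L b4@16:L]
Beat 11 (R): throw ball2 h=2 -> lands@13:R; in-air after throw: [b1@12:L b2@13:R b3@14:L b4@16:L]
Beat 12 (L): throw ball1 h=6 -> lands@18:L; in-air after throw: [b2@13:R b3@14:L b4@16:L b1@18:L]
Ball 1: thrown@0 h=6 -> first land @6; rethrown@6 h=6 -> second land @12

Answer: 6 12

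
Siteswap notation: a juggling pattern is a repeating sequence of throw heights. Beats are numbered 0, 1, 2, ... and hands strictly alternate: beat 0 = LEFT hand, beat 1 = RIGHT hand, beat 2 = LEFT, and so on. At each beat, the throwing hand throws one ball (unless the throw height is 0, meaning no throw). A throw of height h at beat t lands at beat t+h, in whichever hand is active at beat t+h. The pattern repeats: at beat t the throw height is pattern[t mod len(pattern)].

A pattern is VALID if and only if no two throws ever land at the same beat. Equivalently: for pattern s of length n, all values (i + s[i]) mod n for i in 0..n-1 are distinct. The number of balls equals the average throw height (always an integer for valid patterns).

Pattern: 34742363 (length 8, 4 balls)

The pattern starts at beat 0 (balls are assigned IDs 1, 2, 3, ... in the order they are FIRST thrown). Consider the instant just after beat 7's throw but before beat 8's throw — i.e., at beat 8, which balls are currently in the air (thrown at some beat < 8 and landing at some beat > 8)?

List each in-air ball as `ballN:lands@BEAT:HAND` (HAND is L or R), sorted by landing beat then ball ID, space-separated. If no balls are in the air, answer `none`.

Answer: ball3:lands@9:R ball1:lands@10:L ball4:lands@12:L

Derivation:
Beat 0 (L): throw ball1 h=3 -> lands@3:R; in-air after throw: [b1@3:R]
Beat 1 (R): throw ball2 h=4 -> lands@5:R; in-air after throw: [b1@3:R b2@5:R]
Beat 2 (L): throw ball3 h=7 -> lands@9:R; in-air after throw: [b1@3:R b2@5:R b3@9:R]
Beat 3 (R): throw ball1 h=4 -> lands@7:R; in-air after throw: [b2@5:R b1@7:R b3@9:R]
Beat 4 (L): throw ball4 h=2 -> lands@6:L; in-air after throw: [b2@5:R b4@6:L b1@7:R b3@9:R]
Beat 5 (R): throw ball2 h=3 -> lands@8:L; in-air after throw: [b4@6:L b1@7:R b2@8:L b3@9:R]
Beat 6 (L): throw ball4 h=6 -> lands@12:L; in-air after throw: [b1@7:R b2@8:L b3@9:R b4@12:L]
Beat 7 (R): throw ball1 h=3 -> lands@10:L; in-air after throw: [b2@8:L b3@9:R b1@10:L b4@12:L]
Beat 8 (L): throw ball2 h=3 -> lands@11:R; in-air after throw: [b3@9:R b1@10:L b2@11:R b4@12:L]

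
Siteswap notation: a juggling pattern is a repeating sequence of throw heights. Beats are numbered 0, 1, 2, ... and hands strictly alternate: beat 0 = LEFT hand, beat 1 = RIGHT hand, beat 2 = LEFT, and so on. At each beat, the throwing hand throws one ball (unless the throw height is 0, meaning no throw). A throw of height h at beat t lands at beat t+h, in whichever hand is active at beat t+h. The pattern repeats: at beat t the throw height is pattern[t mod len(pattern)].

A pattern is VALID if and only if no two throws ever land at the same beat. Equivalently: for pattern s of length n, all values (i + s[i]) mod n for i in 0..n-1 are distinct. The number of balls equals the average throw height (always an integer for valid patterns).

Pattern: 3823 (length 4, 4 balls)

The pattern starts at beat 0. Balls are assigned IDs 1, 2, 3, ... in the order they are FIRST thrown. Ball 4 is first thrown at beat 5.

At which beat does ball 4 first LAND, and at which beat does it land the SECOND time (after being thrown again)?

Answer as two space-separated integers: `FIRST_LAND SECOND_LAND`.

Beat 0 (L): throw ball1 h=3 -> lands@3:R; in-air after throw: [b1@3:R]
Beat 1 (R): throw ball2 h=8 -> lands@9:R; in-air after throw: [b1@3:R b2@9:R]
Beat 2 (L): throw ball3 h=2 -> lands@4:L; in-air after throw: [b1@3:R b3@4:L b2@9:R]
Beat 3 (R): throw ball1 h=3 -> lands@6:L; in-air after throw: [b3@4:L b1@6:L b2@9:R]
Beat 4 (L): throw ball3 h=3 -> lands@7:R; in-air after throw: [b1@6:L b3@7:R b2@9:R]
Beat 5 (R): throw ball4 h=8 -> lands@13:R; in-air after throw: [b1@6:L b3@7:R b2@9:R b4@13:R]
Beat 6 (L): throw ball1 h=2 -> lands@8:L; in-air after throw: [b3@7:R b1@8:L b2@9:R b4@13:R]
Beat 7 (R): throw ball3 h=3 -> lands@10:L; in-air after throw: [b1@8:L b2@9:R b3@10:L b4@13:R]
Beat 8 (L): throw ball1 h=3 -> lands@11:R; in-air after throw: [b2@9:R b3@10:L b1@11:R b4@13:R]
Beat 9 (R): throw ball2 h=8 -> lands@17:R; in-air after throw: [b3@10:L b1@11:R b4@13:R b2@17:R]
Beat 10 (L): throw ball3 h=2 -> lands@12:L; in-air after throw: [b1@11:R b3@12:L b4@13:R b2@17:R]
Beat 11 (R): throw ball1 h=3 -> lands@14:L; in-air after throw: [b3@12:L b4@13:R b1@14:L b2@17:R]
Beat 12 (L): throw ball3 h=3 -> lands@15:R; in-air after throw: [b4@13:R b1@14:L b3@15:R b2@17:R]
Beat 13 (R): throw ball4 h=8 -> lands@21:R; in-air after throw: [b1@14:L b3@15:R b2@17:R b4@21:R]
Beat 14 (L): throw ball1 h=2 -> lands@16:L; in-air after throw: [b3@15:R b1@16:L b2@17:R b4@21:R]
Beat 15 (R): throw ball3 h=3 -> lands@18:L; in-air after throw: [b1@16:L b2@17:R b3@18:L b4@21:R]
Beat 16 (L): throw ball1 h=3 -> lands@19:R; in-air after throw: [b2@17:R b3@18:L b1@19:R b4@21:R]
Beat 17 (R): throw ball2 h=8 -> lands@25:R; in-air after throw: [b3@18:L b1@19:R b4@21:R b2@25:R]
Beat 18 (L): throw ball3 h=2 -> lands@20:L; in-air after throw: [b1@19:R b3@20:L b4@21:R b2@25:R]
Beat 19 (R): throw ball1 h=3 -> lands@22:L; in-air after throw: [b3@20:L b4@21:R b1@22:L b2@25:R]
Beat 20 (L): throw ball3 h=3 -> lands@23:R; in-air after throw: [b4@21:R b1@22:L b3@23:R b2@25:R]
Ball 4: thrown@5 h=8 -> first land @13; rethrown@13 h=8 -> second land @21

Answer: 13 21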